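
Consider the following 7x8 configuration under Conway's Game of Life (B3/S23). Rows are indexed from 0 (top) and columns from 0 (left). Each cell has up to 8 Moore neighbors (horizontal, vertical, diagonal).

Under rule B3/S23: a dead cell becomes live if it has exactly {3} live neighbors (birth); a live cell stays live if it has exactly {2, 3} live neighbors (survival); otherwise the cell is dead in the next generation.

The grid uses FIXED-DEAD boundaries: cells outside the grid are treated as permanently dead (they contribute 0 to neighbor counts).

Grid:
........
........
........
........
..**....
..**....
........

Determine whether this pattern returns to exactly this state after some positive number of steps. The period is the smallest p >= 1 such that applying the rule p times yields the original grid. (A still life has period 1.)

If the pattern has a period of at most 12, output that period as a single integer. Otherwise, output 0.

Simulating and comparing each generation to the original:
Gen 0 (original, given above): 4 live cells
Gen 1: 4 live cells, MATCHES original -> period = 1

Answer: 1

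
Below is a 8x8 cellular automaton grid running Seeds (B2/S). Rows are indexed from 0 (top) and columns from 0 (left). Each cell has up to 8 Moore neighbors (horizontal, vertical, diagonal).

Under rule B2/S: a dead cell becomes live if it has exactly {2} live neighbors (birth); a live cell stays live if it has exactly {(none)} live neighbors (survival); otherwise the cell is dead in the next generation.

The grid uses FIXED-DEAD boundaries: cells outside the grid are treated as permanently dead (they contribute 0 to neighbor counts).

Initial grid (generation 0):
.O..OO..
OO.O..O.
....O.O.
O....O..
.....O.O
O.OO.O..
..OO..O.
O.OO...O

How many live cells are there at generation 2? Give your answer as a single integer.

Simulating step by step:
Generation 0 (given above): 24 live cells
Generation 1: 16 live cells
...O..O.
.......O
..OO...O
.......O
O.OO....
.......O
O....O.O
....O.O.
Generation 2: 13 live cells
.......O
....O...
........
....O.O.
.O....OO
O.OOO...
....O...
.......O
Population at generation 2: 13

Answer: 13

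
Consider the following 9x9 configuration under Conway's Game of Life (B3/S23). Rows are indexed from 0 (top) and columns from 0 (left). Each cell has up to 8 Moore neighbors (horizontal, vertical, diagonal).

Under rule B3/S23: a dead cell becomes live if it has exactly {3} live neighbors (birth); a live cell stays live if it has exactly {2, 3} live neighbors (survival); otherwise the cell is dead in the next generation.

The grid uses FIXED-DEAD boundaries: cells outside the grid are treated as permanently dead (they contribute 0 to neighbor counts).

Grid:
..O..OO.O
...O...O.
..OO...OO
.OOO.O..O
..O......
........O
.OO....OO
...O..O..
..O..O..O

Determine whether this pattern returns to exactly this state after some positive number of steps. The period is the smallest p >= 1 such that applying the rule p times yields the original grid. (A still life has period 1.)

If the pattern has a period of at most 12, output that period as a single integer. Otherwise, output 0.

Answer: 0

Derivation:
Simulating and comparing each generation to the original:
Gen 0 (original, given above): 26 live cells
Gen 1: 26 live cells, differs from original
Gen 2: 21 live cells, differs from original
Gen 3: 18 live cells, differs from original
Gen 4: 17 live cells, differs from original
Gen 5: 18 live cells, differs from original
Gen 6: 24 live cells, differs from original
Gen 7: 17 live cells, differs from original
Gen 8: 19 live cells, differs from original
Gen 9: 18 live cells, differs from original
Gen 10: 14 live cells, differs from original
Gen 11: 16 live cells, differs from original
Gen 12: 12 live cells, differs from original
No period found within 12 steps.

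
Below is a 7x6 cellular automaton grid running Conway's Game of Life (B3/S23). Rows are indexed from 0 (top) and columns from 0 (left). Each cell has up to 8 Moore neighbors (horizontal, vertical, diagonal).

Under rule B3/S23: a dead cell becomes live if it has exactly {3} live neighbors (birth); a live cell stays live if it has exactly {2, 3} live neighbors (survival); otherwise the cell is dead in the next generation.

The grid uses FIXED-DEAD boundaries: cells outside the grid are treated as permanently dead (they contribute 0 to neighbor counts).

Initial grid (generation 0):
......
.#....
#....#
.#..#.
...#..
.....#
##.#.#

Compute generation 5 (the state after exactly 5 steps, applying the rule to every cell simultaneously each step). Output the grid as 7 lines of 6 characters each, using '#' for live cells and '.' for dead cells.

Simulating step by step:
Generation 0 (given above): 11 live cells
Generation 1: 6 live cells
......
......
##....
....#.
....#.
..#...
....#.
Generation 2: 2 live cells
......
......
......
......
...#..
...#..
......
Generation 3: 0 live cells
......
......
......
......
......
......
......
Generation 4: 0 live cells
......
......
......
......
......
......
......
Generation 5: 0 live cells
(generation 5 grid is the final answer)

Answer: ......
......
......
......
......
......
......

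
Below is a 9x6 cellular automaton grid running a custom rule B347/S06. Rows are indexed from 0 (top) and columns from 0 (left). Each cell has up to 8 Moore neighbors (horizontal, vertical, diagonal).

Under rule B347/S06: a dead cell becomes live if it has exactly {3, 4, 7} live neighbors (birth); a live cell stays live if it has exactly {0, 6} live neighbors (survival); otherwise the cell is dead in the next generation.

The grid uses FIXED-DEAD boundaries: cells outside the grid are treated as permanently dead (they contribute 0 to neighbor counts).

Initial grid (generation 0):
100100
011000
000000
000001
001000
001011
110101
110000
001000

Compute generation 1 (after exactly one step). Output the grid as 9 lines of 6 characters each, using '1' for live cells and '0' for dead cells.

Answer: 011000
000000
000000
000001
000111
010100
001010
001000
010000

Derivation:
Simulating step by step:
Generation 0 (given above): 16 live cells
Generation 1: 12 live cells
(generation 1 grid is the final answer)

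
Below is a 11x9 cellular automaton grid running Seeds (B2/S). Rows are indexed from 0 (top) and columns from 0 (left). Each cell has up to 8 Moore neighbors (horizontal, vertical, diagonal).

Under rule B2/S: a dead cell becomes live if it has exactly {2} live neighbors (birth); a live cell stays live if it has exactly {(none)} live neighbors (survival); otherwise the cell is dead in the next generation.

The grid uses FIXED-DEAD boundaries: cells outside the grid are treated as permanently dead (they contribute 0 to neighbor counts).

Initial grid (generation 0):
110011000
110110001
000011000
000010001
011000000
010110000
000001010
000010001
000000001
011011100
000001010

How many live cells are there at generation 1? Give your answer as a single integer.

Answer: 26

Derivation:
Simulating step by step:
Generation 0 (given above): 30 live cells
Generation 1: 26 live cells
000000000
000000100
111000011
011000000
100001000
100001100
001000101
000001100
011000100
000100001
011100000
Population at generation 1: 26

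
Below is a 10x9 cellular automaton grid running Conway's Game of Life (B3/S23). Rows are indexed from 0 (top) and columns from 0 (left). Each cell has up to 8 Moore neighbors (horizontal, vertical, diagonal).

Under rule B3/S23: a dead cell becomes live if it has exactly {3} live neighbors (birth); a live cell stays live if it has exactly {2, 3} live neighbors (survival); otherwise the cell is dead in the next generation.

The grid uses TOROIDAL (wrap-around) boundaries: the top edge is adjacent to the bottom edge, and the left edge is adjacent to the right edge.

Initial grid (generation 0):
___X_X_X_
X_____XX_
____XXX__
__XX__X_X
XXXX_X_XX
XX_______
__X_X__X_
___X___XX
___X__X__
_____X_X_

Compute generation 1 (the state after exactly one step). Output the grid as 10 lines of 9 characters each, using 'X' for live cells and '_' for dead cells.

Answer: ____XX_X_
_______XX
___XX___X
________X
___XX_XX_
____X_XX_
XXXX___X_
__XXX_XXX
____X_X_X
_____X_X_

Derivation:
Simulating step by step:
Generation 0 (given above): 32 live cells
Generation 1: 32 live cells
(generation 1 grid is the final answer)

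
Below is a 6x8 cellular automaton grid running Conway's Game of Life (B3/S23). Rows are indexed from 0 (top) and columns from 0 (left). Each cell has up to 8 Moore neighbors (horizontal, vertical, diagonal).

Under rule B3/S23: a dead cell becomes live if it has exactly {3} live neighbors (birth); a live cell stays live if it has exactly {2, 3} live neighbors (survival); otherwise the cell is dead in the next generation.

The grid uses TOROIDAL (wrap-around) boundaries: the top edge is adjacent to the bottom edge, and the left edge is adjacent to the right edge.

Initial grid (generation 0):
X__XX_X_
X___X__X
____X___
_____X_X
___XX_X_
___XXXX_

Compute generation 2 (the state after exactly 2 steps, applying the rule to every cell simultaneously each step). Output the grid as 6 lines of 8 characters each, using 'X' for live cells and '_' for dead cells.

Simulating step by step:
Generation 0 (given above): 17 live cells
Generation 1: 17 live cells
X_____X_
X___X__X
X___XXXX
___X_XX_
___X___X
__X___X_
Generation 2: 16 live cells
(generation 2 grid is the final answer)

Answer: XX___XX_
_X__X___
X__X____
X__X____
__XXXX_X
______X_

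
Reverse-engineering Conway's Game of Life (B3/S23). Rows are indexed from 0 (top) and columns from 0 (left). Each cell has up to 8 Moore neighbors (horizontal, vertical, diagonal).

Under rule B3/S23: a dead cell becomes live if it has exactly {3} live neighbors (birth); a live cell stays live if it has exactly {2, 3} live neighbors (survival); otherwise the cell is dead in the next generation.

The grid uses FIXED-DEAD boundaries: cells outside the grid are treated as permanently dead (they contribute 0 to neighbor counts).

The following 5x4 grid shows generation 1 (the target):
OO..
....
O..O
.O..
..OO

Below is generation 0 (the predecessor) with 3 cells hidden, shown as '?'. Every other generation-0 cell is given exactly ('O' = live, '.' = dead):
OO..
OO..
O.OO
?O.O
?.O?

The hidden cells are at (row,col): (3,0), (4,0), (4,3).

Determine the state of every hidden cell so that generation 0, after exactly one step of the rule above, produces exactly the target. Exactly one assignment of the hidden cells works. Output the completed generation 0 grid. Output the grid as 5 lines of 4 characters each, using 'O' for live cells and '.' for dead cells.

Hidden generation-0 cells (in order): (3,0), (4,0), (4,3).
A hidden cell only influences target cells in its own 3x3 neighborhood. Try each of the 2^3 = 8 assignments, step the completed generation 0 forward once under B3/S23, and compare with the target:
  (3,0)=. (4,0)=. (4,3)=. -> step gives (3,3)='O' but target has '.' -> reject
  (3,0)=. (4,0)=. (4,3)=O -> step reproduces the target at every cell -> ACCEPT
  (3,0)=. (4,0)=O (4,3)=. -> step gives (3,0)='O' but target has '.' -> reject
  (3,0)=. (4,0)=O (4,3)=O -> step gives (3,0)='O' but target has '.' -> reject
  (3,0)=O (4,0)=. (4,3)=. -> step gives (2,0)='.' but target has 'O' -> reject
  (3,0)=O (4,0)=. (4,3)=O -> step gives (2,0)='.' but target has 'O' -> reject
  (3,0)=O (4,0)=O (4,3)=. -> step gives (2,0)='.' but target has 'O' -> reject
  (3,0)=O (4,0)=O (4,3)=O -> step gives (2,0)='.' but target has 'O' -> reject
Unique solution: (3,0)=dead, (4,0)=dead, (4,3)=live.
Check: live-neighbor counts of every cell in the completed generation 0:
3320
4542
3542
2364
1232
Applying B3/S23 to generation 0 with these counts gives:
OO..
....
O..O
.O..
..OO
which matches the target exactly.

Answer: OO..
OO..
O.OO
.O.O
..OO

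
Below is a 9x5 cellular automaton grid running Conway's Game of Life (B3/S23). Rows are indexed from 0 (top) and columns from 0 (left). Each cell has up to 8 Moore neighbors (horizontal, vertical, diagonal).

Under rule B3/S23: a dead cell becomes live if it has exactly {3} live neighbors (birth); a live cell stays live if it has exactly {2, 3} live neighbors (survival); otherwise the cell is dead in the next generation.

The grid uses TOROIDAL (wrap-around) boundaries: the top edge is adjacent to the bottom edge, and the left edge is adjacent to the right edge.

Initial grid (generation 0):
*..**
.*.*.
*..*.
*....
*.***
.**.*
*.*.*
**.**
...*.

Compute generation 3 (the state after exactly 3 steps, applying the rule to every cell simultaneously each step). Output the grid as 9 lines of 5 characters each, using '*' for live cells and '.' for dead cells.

Answer: ...**
.***.
**...
*.**.
.**..
.....
.....
.*...
..*.*

Derivation:
Simulating step by step:
Generation 0 (given above): 23 live cells
Generation 1: 12 live cells
*..*.
.*.*.
***..
*.*..
..*..
.....
.....
.*...
.*...
Generation 2: 14 live cells
**..*
...*.
*..**
*.**.
.*...
.....
.....
.....
***..
Generation 3: 15 live cells
(generation 3 grid is the final answer)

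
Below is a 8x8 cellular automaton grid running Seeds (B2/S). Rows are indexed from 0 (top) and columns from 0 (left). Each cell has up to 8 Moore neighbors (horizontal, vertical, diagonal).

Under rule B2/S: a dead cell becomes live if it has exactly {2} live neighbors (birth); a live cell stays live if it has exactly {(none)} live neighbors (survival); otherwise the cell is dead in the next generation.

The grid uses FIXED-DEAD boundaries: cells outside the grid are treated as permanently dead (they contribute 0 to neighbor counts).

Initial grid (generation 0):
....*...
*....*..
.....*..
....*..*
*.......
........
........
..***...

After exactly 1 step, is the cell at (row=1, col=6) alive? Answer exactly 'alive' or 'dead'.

Simulating step by step:
Generation 0 (given above): 10 live cells
Generation 1: 6 live cells
.....*..
......*.
........
.....**.
........
........
..*.*...
........

Cell (1,6) at generation 1: 1 -> alive

Answer: alive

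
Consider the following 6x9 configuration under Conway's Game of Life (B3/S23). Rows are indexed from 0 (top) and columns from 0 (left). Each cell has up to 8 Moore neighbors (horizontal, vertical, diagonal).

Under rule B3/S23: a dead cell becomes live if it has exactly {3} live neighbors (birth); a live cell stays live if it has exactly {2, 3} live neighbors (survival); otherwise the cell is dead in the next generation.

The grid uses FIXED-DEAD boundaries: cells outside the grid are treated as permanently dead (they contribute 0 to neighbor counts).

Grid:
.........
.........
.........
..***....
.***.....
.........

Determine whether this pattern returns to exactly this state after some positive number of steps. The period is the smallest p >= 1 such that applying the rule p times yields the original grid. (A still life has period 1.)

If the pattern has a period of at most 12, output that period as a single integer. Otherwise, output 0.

Simulating and comparing each generation to the original:
Gen 0 (original, given above): 6 live cells
Gen 1: 6 live cells, differs from original
Gen 2: 6 live cells, MATCHES original -> period = 2

Answer: 2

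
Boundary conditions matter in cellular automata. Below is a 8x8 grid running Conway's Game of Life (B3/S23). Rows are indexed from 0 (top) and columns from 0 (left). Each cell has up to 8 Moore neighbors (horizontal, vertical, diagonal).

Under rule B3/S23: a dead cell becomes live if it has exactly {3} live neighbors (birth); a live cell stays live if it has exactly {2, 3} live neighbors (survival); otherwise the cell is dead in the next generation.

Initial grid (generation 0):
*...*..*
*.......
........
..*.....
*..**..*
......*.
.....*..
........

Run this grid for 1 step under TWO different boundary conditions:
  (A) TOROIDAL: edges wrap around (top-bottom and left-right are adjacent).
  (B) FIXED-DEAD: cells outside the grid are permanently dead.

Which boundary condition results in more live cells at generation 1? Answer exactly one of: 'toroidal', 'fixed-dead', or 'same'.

Under TOROIDAL boundary, generation 1:
*......*
*......*
........
...*....
...*...*
....****
........
........
Population = 11

Under FIXED-DEAD boundary, generation 1:
........
........
........
...*....
...*....
....***.
........
........
Population = 5

Comparison: toroidal=11, fixed-dead=5 -> toroidal

Answer: toroidal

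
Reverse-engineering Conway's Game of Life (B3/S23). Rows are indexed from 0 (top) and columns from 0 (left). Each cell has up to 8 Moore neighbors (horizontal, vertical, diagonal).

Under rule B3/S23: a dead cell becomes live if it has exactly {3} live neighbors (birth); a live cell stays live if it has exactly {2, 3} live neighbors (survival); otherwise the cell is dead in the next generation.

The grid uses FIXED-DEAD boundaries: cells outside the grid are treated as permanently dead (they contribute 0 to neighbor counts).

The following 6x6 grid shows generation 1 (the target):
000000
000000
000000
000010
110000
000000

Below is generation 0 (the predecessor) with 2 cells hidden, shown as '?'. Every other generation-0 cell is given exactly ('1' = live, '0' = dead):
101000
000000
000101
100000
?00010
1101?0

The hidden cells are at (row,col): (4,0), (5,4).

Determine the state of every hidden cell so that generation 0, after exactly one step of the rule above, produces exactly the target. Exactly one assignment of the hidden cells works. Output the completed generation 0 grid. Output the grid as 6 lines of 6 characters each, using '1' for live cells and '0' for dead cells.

Hidden generation-0 cells (in order): (4,0), (5,4).
A hidden cell only influences target cells in its own 3x3 neighborhood. Try each of the 2^2 = 4 assignments, step the completed generation 0 forward once under B3/S23, and compare with the target:
  (4,0)=0 (5,4)=0 -> step reproduces the target at every cell -> ACCEPT
  (4,0)=0 (5,4)=1 -> step gives (4,3)='1' but target has '0' -> reject
  (4,0)=1 (5,4)=0 -> step gives (4,1)='0' but target has '1' -> reject
  (4,0)=1 (5,4)=1 -> step gives (4,1)='0' but target has '1' -> reject
Unique solution: (4,0)=dead, (5,4)=dead.
Check: live-neighbor counts of every cell in the completed generation 0:
020100
122221
111020
011232
332211
112121
Applying B3/S23 to generation 0 with these counts gives:
000000
000000
000000
000010
110000
000000
which matches the target exactly.

Answer: 101000
000000
000101
100000
000010
110100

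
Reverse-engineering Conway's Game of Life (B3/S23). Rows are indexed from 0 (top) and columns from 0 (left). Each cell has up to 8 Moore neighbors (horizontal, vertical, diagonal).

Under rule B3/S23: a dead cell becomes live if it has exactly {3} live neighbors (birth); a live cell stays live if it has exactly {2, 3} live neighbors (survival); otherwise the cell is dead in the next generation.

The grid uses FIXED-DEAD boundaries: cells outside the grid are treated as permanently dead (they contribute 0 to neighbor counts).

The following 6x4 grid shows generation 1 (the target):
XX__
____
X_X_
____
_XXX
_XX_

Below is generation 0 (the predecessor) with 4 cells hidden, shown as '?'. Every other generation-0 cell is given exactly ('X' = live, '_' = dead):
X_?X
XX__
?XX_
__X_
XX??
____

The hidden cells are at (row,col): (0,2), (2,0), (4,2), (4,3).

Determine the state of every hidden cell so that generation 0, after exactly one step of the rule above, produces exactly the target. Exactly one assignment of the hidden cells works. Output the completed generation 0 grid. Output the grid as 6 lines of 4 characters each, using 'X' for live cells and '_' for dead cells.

Hidden generation-0 cells (in order): (0,2), (2,0), (4,2), (4,3).
A hidden cell only influences target cells in its own 3x3 neighborhood. Try each of the 2^4 = 16 assignments, step the completed generation 0 forward once under B3/S23, and compare with the target:
  (0,2)=_ (2,0)=_ (4,2)=_ (4,3)=_ -> step gives (1,0)='X' but target has '_' -> reject
  (0,2)=_ (2,0)=_ (4,2)=_ (4,3)=X -> step gives (1,0)='X' but target has '_' -> reject
  (0,2)=_ (2,0)=_ (4,2)=X (4,3)=_ -> step gives (1,0)='X' but target has '_' -> reject
  (0,2)=_ (2,0)=_ (4,2)=X (4,3)=X -> step gives (1,0)='X' but target has '_' -> reject
  (0,2)=_ (2,0)=X (4,2)=_ (4,3)=_ -> step gives (3,2)='X' but target has '_' -> reject
  (0,2)=_ (2,0)=X (4,2)=_ (4,3)=X -> step gives (3,3)='X' but target has '_' -> reject
  (0,2)=_ (2,0)=X (4,2)=X (4,3)=_ -> step gives (3,3)='X' but target has '_' -> reject
  (0,2)=_ (2,0)=X (4,2)=X (4,3)=X -> step reproduces the target at every cell -> ACCEPT
  (0,2)=X (2,0)=_ (4,2)=_ (4,3)=_ -> step gives (0,1)='_' but target has 'X' -> reject
  (0,2)=X (2,0)=_ (4,2)=_ (4,3)=X -> step gives (0,1)='_' but target has 'X' -> reject
  (0,2)=X (2,0)=_ (4,2)=X (4,3)=_ -> step gives (0,1)='_' but target has 'X' -> reject
  (0,2)=X (2,0)=_ (4,2)=X (4,3)=X -> step gives (0,1)='_' but target has 'X' -> reject
  (0,2)=X (2,0)=X (4,2)=_ (4,3)=_ -> step gives (0,1)='_' but target has 'X' -> reject
  (0,2)=X (2,0)=X (4,2)=_ (4,3)=X -> step gives (0,1)='_' but target has 'X' -> reject
  (0,2)=X (2,0)=X (4,2)=X (4,3)=_ -> step gives (0,1)='_' but target has 'X' -> reject
  (0,2)=X (2,0)=X (4,2)=X (4,3)=X -> step gives (0,1)='_' but target has 'X' -> reject
Unique solution: (0,2)=dead, (2,0)=live, (4,2)=live, (4,3)=live.
Check: live-neighbor counts of every cell in the completed generation 0:
2320
4542
3532
4754
1332
2332
Applying B3/S23 to generation 0 with these counts gives:
XX__
____
X_X_
____
_XXX
_XX_
which matches the target exactly.

Answer: X__X
XX__
XXX_
__X_
XXXX
____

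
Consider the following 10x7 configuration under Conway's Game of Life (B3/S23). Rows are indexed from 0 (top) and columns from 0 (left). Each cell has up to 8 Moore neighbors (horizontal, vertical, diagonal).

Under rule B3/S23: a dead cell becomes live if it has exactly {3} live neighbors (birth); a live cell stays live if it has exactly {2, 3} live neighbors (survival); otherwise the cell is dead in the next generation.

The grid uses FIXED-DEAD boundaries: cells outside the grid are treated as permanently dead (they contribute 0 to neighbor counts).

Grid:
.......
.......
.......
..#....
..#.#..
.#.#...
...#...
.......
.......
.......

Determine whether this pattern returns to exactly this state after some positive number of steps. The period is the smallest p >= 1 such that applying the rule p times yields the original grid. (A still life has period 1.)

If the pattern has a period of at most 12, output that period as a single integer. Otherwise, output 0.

Answer: 2

Derivation:
Simulating and comparing each generation to the original:
Gen 0 (original, given above): 6 live cells
Gen 1: 6 live cells, differs from original
Gen 2: 6 live cells, MATCHES original -> period = 2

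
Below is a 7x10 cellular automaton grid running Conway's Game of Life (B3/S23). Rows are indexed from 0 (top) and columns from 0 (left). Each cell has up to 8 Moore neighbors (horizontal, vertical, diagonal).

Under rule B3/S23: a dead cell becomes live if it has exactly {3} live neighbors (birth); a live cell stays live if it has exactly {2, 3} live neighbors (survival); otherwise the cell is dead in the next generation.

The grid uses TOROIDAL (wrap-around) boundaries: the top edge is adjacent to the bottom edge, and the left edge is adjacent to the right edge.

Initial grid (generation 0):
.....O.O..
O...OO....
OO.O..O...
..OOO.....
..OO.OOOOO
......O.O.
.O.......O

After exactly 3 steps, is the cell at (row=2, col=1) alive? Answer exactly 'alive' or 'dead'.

Simulating step by step:
Generation 0 (given above): 23 live cells
Generation 1: 25 live cells
O...OOO...
OO..OO....
OO........
O.......OO
..O..OO.OO
O.O..OO...
......OOO.
Generation 2: 16 live cells
OO..O....O
....O.O..O
..........
.......OO.
.....OO.O.
.O........
.O..O....O
Generation 3: 19 live cells
.O.OO...OO
.....O...O
.......OO.
......OOO.
......O.O.
O....O....
.OO......O

Cell (2,1) at generation 3: 0 -> dead

Answer: dead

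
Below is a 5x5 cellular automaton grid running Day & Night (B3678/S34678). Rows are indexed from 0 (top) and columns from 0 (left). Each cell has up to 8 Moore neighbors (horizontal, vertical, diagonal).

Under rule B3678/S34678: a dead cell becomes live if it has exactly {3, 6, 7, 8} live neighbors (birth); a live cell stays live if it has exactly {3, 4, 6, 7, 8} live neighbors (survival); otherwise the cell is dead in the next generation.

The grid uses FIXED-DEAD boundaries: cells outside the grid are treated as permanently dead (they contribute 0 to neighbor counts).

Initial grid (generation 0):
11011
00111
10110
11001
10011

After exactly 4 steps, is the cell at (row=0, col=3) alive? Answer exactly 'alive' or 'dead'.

Answer: alive

Derivation:
Simulating step by step:
Generation 0 (given above): 16 live cells
Generation 1: 10 live cells
00011
10011
00100
11001
01000
Generation 2: 10 live cells
00011
00111
10001
01100
10000
Generation 3: 7 live cells
00111
00001
00000
11000
01000
Generation 4: 2 live cells
00010
00000
00000
00000
10000

Cell (0,3) at generation 4: 1 -> alive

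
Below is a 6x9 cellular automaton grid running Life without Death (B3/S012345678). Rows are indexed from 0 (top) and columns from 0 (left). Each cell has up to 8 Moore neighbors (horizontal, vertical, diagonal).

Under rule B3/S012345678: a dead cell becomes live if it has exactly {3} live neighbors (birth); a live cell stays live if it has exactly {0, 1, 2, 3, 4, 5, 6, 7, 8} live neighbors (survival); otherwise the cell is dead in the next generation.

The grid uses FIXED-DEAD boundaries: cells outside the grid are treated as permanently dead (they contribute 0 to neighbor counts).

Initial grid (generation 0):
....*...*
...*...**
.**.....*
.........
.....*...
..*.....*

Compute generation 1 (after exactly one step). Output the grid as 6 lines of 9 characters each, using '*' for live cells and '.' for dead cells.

Simulating step by step:
Generation 0 (given above): 11 live cells
Generation 1: 14 live cells
(generation 1 grid is the final answer)

Answer: ....*..**
..**...**
.**....**
.........
.....*...
..*.....*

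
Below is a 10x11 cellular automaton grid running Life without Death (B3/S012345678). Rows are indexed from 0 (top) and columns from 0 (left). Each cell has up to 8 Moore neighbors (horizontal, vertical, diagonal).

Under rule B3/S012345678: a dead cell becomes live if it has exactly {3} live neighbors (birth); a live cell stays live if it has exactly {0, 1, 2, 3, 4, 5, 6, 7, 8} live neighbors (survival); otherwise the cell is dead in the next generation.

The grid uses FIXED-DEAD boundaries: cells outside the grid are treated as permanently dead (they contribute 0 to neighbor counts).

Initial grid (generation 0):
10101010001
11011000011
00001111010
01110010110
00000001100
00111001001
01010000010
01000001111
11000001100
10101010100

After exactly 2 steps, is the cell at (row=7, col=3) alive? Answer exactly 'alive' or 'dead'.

Simulating step by step:
Generation 0 (given above): 46 live cells
Generation 1: 61 live cells
10101110011
11111001111
10001111010
01111010110
01001011100
00111001011
01011001010
01000001111
11100011100
10101010100
Generation 2: 71 live cells
10101111011
11111001111
10001111010
11111010110
01001011101
01111001011
01011011010
01010001111
11110111100
10111110100

Cell (7,3) at generation 2: 1 -> alive

Answer: alive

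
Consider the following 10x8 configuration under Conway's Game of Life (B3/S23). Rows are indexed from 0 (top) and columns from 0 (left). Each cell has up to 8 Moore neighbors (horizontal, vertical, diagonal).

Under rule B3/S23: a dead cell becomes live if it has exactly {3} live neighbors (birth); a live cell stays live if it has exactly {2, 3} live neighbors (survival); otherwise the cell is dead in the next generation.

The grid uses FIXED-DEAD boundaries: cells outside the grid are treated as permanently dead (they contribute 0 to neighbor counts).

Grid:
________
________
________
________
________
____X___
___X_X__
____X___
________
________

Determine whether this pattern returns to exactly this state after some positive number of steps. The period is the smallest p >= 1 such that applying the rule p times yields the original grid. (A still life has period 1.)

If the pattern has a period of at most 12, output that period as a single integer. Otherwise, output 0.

Simulating and comparing each generation to the original:
Gen 0 (original, given above): 4 live cells
Gen 1: 4 live cells, MATCHES original -> period = 1

Answer: 1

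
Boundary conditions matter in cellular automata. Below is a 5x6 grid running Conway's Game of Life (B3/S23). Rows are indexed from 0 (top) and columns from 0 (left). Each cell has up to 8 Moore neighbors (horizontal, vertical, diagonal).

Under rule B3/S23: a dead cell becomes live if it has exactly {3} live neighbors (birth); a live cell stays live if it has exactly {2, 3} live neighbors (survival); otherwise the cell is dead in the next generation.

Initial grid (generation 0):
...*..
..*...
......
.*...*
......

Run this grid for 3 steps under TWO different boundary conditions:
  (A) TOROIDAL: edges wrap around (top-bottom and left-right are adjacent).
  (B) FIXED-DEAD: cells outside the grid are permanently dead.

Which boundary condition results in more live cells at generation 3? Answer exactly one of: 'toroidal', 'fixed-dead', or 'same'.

Under TOROIDAL boundary, generation 3:
......
......
......
......
......
Population = 0

Under FIXED-DEAD boundary, generation 3:
......
......
......
......
......
Population = 0

Comparison: toroidal=0, fixed-dead=0 -> same

Answer: same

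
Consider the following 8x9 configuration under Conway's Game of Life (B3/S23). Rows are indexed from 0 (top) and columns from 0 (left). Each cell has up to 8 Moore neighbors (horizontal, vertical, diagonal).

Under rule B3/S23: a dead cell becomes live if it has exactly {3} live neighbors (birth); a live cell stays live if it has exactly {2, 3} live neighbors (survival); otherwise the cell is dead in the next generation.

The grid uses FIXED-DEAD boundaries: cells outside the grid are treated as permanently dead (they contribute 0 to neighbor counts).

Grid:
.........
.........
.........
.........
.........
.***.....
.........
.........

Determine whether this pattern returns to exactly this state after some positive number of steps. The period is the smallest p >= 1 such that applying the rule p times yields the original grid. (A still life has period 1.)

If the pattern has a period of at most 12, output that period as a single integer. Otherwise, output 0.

Simulating and comparing each generation to the original:
Gen 0 (original, given above): 3 live cells
Gen 1: 3 live cells, differs from original
Gen 2: 3 live cells, MATCHES original -> period = 2

Answer: 2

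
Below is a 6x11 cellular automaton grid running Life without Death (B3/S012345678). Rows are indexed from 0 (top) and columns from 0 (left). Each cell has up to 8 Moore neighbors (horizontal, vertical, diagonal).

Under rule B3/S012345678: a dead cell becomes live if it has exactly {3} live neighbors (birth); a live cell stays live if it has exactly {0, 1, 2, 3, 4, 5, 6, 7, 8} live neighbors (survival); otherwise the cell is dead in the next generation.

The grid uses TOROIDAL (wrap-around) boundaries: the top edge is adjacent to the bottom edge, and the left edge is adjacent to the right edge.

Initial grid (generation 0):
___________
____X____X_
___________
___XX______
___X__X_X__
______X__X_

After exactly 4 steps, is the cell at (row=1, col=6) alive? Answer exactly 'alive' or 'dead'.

Answer: dead

Derivation:
Simulating step by step:
Generation 0 (given above): 9 live cells
Generation 1: 15 live cells
___________
____X____X_
___XX______
___XX______
___XXXXXX__
______XX_X_
Generation 2: 22 live cells
________X__
___XX____X_
___XXX_____
__XXX_XX___
___XXXXXX__
____X_XX_X_
Generation 3: 32 live cells
___XXX_XXX_
___XXX___X_
___XXXX____
__XXX_XXX__
__XXXXXXX__
___XX_XX_X_
Generation 4: 38 live cells
__XXXX_XXXX
__XXXX_X_X_
___XXXX_X__
__XXX_XXX__
__XXXXXXXX_
___XX_XX_X_

Cell (1,6) at generation 4: 0 -> dead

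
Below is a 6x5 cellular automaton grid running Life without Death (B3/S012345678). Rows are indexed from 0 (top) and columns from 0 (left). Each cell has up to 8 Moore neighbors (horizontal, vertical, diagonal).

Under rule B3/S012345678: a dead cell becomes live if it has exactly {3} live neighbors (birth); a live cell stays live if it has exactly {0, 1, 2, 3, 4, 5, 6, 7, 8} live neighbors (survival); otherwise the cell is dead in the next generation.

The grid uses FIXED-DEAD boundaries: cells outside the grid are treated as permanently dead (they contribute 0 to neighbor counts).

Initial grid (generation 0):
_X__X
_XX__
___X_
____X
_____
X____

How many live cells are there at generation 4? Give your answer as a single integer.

Simulating step by step:
Generation 0 (given above): 7 live cells
Generation 1: 10 live cells
_XX_X
_XXX_
__XX_
____X
_____
X____
Generation 2: 14 live cells
_XX_X
_XXXX
_XXXX
___XX
_____
X____
Generation 3: 15 live cells
_XX_X
XXXXX
_XXXX
___XX
_____
X____
Generation 4: 17 live cells
XXX_X
XXXXX
XXXXX
___XX
_____
X____
Population at generation 4: 17

Answer: 17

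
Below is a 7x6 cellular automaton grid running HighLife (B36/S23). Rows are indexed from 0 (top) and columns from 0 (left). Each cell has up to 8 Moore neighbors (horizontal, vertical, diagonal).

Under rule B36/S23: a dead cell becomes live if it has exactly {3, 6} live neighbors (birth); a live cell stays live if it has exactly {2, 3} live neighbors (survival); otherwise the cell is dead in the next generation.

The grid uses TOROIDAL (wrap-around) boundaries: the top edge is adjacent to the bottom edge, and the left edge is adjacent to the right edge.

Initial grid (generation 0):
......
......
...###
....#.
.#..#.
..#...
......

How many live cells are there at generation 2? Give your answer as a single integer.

Simulating step by step:
Generation 0 (given above): 7 live cells
Generation 1: 5 live cells
......
....#.
...###
......
...#..
......
......
Generation 2: 7 live cells
......
...###
...###
...#..
......
......
......
Population at generation 2: 7

Answer: 7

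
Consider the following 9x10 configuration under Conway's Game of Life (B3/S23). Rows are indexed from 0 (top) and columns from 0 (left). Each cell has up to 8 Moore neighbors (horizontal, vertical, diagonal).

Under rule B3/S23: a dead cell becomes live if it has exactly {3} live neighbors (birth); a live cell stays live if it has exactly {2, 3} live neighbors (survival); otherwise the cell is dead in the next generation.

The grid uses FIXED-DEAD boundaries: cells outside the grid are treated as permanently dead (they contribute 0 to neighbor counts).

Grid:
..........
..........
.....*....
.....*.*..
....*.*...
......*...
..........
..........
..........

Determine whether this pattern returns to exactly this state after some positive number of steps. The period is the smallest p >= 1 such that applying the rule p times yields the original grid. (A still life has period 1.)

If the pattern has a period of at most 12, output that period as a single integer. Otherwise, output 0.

Answer: 2

Derivation:
Simulating and comparing each generation to the original:
Gen 0 (original, given above): 6 live cells
Gen 1: 6 live cells, differs from original
Gen 2: 6 live cells, MATCHES original -> period = 2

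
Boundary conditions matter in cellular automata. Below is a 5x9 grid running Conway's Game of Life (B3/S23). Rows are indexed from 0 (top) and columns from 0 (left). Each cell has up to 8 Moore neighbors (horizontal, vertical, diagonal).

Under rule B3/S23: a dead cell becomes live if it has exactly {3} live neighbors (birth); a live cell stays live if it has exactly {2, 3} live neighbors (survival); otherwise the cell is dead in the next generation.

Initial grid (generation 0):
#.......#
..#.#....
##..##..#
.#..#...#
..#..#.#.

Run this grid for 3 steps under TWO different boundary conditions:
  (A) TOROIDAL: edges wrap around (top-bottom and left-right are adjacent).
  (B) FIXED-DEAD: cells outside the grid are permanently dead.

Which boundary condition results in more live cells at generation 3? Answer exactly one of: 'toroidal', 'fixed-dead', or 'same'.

Answer: fixed-dead

Derivation:
Under TOROIDAL boundary, generation 3:
###.##...
.##......
.....#.#.
.........
#..##..#.
Population = 13

Under FIXED-DEAD boundary, generation 3:
...##....
...##....
.#.###.#.
.###..###
.###..##.
Population = 20

Comparison: toroidal=13, fixed-dead=20 -> fixed-dead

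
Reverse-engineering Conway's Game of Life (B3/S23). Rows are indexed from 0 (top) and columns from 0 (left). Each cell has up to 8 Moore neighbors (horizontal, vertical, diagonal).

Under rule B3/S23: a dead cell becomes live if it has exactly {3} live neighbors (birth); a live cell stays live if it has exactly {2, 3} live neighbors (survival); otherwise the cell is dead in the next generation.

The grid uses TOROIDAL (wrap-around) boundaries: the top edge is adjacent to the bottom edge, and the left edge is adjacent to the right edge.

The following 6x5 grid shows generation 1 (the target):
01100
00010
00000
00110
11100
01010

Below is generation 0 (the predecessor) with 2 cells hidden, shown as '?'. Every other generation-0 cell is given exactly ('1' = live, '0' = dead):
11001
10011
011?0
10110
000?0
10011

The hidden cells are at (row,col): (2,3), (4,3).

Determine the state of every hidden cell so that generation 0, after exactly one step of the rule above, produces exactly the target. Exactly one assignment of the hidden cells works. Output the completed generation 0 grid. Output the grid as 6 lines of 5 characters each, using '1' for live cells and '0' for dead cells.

Answer: 11001
10011
01100
10110
00000
10011

Derivation:
Hidden generation-0 cells (in order): (2,3), (4,3).
A hidden cell only influences target cells in its own 3x3 neighborhood. Try each of the 2^2 = 4 assignments, step the completed generation 0 forward once under B3/S23, and compare with the target:
  (2,3)=0 (4,3)=0 -> step reproduces the target at every cell -> ACCEPT
  (2,3)=0 (4,3)=1 -> step gives (3,2)='0' but target has '1' -> reject
  (2,3)=1 (4,3)=0 -> step gives (1,3)='0' but target has '1' -> reject
  (2,3)=1 (4,3)=1 -> step gives (1,3)='0' but target has '1' -> reject
Unique solution: (2,3)=dead, (4,3)=dead.
Check: live-neighbor counts of every cell in the completed generation 0:
63357
55434
44455
14322
33345
43224
Applying B3/S23 to generation 0 with these counts gives:
01100
00010
00000
00110
11100
01010
which matches the target exactly.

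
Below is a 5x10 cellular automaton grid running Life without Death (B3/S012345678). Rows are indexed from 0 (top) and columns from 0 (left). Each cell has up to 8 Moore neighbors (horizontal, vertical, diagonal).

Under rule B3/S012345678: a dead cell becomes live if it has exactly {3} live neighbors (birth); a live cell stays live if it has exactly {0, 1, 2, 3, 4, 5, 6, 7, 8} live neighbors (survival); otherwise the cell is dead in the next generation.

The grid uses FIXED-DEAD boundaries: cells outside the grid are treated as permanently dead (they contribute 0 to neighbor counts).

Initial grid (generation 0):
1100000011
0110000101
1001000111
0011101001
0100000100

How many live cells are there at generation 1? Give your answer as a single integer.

Simulating step by step:
Generation 0 (given above): 20 live cells
Generation 1: 26 live cells
1110000011
0110000101
1001101111
0111101001
0111000100
Population at generation 1: 26

Answer: 26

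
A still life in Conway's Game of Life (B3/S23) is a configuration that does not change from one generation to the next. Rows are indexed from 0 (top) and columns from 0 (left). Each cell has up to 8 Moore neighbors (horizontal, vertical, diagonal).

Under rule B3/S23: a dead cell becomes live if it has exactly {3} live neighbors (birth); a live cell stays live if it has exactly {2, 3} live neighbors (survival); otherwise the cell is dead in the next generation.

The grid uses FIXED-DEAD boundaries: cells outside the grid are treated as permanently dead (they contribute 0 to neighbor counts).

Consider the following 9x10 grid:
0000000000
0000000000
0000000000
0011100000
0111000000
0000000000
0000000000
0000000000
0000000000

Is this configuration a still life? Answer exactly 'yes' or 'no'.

Answer: no

Derivation:
Compute generation 1 and compare to generation 0 (given above):
Generation 1:
0000000000
0000000000
0001000000
0100100000
0100100000
0010000000
0000000000
0000000000
0000000000
Cell (2,3) differs: gen0=0 vs gen1=1 -> NOT a still life.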